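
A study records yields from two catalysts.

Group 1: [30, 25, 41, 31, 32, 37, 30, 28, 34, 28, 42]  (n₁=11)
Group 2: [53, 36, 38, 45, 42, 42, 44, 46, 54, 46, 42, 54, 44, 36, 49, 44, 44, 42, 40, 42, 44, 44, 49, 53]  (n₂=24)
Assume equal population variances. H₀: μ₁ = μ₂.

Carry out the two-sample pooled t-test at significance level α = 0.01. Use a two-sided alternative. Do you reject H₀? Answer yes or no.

reject H₀: yes

x̄₁=32.545, s₁=5.447, n₁=11
x̄₂=44.708, s₂=5.146, n₂=24
s_p² = [10·5.447² + 23·5.146²]/33 = 27.4450
SE = √(s_p²·(1/11+1/24)) = 1.9075
t = (32.545−44.708)/1.9075 = -6.3764
df = 33
p-value (two-sided) = 0.00000
At α=0.01: p < α → reject H₀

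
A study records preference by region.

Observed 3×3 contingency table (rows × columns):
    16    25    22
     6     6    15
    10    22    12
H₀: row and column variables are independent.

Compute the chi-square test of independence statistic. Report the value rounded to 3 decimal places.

Row totals [63, 27, 44], col totals [32, 53, 49], n=134
χ² = (16−15.04)²/15.04 + (25−24.92)²/24.92 + (22−23.04)²/23.04 + (6−6.45)²/6.45 + (6−10.68)²/10.68 + (15−9.87)²/9.87 + (10−10.51)²/10.51 + (22−17.40)²/17.40 + (12−16.09)²/16.09 = 7.1294
df = 4

test statistic = 7.129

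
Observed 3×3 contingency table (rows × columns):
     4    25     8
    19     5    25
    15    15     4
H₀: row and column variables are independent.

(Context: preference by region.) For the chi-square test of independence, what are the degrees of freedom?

degrees of freedom = 4

df = (r−1)(c−1) = (3−1)·(3−1) = 4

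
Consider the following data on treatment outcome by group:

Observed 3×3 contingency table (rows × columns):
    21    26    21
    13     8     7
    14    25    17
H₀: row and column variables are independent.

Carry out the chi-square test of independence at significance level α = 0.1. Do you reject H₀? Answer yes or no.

Row totals [68, 28, 56], col totals [48, 59, 45], n=152
χ² = (21−21.47)²/21.47 + (26−26.39)²/26.39 + (21−20.13)²/20.13 + (13−8.84)²/8.84 + (8−10.87)²/10.87 + (7−8.29)²/8.29 + (14−17.68)²/17.68 + (25−21.74)²/21.74 + (17−16.58)²/16.58 = 4.2347
df = 4
p-value (upper-tail) = 0.37517
At α=0.1: p ≥ α → fail to reject H₀

reject H₀: no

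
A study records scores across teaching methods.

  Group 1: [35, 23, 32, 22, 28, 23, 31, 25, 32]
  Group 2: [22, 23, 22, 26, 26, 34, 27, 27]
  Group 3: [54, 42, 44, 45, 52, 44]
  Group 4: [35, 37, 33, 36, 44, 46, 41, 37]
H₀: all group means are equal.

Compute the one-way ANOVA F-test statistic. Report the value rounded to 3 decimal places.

test statistic = 32.591

Group means [27.89, 25.88, 46.83, 38.62], grand mean 33.806
SSB = Σnᵢ(x̄ᵢ−x̄)² = 2022.366; SSW = ΣΣ(x−x̄ᵢ)² = 558.472
MSB = 2022.366/3 = 674.1222; MSW = 558.472/27 = 20.6842
F = MSB/MSW = 32.5912
df = (3, 27)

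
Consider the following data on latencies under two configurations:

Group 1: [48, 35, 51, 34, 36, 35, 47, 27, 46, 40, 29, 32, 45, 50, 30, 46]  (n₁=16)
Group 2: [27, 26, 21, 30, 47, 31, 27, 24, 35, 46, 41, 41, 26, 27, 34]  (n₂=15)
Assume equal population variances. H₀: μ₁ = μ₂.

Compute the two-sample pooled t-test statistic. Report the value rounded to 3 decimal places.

x̄₁=39.438, s₁=8.091, n₁=16
x̄₂=32.200, s₂=8.161, n₂=15
s_p² = [15·8.091² + 14·8.161²]/29 = 66.0116
SE = √(s_p²·(1/16+1/15)) = 2.9200
t = (39.438−32.200)/2.9200 = 2.4786
df = 29

test statistic = 2.479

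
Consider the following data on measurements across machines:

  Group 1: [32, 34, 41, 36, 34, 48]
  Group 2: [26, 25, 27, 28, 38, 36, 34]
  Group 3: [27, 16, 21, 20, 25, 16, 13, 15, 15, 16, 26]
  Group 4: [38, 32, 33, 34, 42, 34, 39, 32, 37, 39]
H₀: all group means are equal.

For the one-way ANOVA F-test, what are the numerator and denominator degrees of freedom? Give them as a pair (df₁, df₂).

k = 4 groups, N = 34 total
df = (k−1, N−k) = (4−1, 34−4) = (3, 30)

degrees of freedom = [3, 30]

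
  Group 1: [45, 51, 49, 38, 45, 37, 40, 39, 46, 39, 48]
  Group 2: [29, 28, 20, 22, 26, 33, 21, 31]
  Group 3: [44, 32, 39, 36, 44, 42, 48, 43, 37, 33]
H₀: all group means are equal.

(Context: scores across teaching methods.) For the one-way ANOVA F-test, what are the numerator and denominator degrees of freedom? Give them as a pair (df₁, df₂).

degrees of freedom = [2, 26]

k = 3 groups, N = 29 total
df = (k−1, N−k) = (3−1, 29−3) = (2, 26)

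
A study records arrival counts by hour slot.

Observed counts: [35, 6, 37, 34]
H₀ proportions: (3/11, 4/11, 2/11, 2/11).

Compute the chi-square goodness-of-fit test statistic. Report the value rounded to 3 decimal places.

n = 112; E_i = n·p_i = [30.55, 40.73, 20.36, 20.36]
χ² = (35−30.55)²/30.55 + (6−40.73)²/40.73 + (37−20.36)²/20.36 + (34−20.36)²/20.36 = 52.9836
df = 3

test statistic = 52.984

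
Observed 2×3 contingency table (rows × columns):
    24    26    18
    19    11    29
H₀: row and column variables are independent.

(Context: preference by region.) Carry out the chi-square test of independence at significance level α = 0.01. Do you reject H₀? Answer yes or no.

reject H₀: no

Row totals [68, 59], col totals [43, 37, 47], n=127
χ² = (24−23.02)²/23.02 + (26−19.81)²/19.81 + (18−25.17)²/25.17 + (19−19.98)²/19.98 + (11−17.19)²/17.19 + (29−21.83)²/21.83 = 8.6426
df = 2
p-value (upper-tail) = 0.01328
At α=0.01: p ≥ α → fail to reject H₀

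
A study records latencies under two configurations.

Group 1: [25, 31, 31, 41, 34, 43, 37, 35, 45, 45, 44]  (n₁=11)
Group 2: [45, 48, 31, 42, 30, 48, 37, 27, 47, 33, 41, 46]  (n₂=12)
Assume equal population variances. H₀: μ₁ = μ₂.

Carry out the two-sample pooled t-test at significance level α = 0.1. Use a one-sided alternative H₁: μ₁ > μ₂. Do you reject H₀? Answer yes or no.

reject H₀: no

x̄₁=37.364, s₁=6.757, n₁=11
x̄₂=39.583, s₂=7.681, n₂=12
s_p² = [10·6.757² + 11·7.681²]/21 = 52.6411
SE = √(s_p²·(1/11+1/12)) = 3.0286
t = (37.364−39.583)/3.0286 = -0.7329
df = 21
p-value (one-sided, H₁ greater) = 0.76414
At α=0.1: p ≥ α → fail to reject H₀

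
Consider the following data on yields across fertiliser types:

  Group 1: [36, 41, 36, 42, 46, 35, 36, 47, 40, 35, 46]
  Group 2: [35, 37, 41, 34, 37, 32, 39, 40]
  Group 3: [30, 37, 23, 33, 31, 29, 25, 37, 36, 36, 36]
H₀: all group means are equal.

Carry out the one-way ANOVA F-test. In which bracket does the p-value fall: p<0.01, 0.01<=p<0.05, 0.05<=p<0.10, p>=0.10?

Group means [40.00, 36.88, 32.09], grand mean 36.267
SSB = Σnᵢ(x̄ᵢ−x̄)² = 348.083; SSW = ΣΣ(x−x̄ᵢ)² = 533.784
MSB = 348.083/2 = 174.0413; MSW = 533.784/27 = 19.7698
F = MSB/MSW = 8.8034
df = (2, 27)
p-value (upper-tail) = 0.00114
→ bracket: p<0.01

p-value bracket: p<0.01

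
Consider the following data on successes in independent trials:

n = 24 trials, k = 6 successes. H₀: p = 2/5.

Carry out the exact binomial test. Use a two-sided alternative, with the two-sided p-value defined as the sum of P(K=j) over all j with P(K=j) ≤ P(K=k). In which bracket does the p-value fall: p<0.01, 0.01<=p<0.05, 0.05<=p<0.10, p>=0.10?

Exact binomial: n=24, k=6, p₀=2/5=0.4000
P(X=j) = C(n,j)·p₀^j·(1−p₀)^(n−j); p = Σ P(X=j) over j with P(X=j) ≤ P(X=6)
p-value (two-sided) = 0.14945
→ bracket: p>=0.10

p-value bracket: p>=0.10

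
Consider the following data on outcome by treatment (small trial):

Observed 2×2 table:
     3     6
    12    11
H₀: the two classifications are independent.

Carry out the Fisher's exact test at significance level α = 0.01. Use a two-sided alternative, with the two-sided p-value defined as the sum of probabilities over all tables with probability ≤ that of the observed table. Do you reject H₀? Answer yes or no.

reject H₀: no

Margins: r₁=9, r₂=23, c₁=15, c₂=17, n=32
p_obs = C(9,3)·C(23,12)/C(32,15); sum pmf over tables with pmf ≤ p_obs
p-value (two-sided) = 0.44405
At α=0.01: p ≥ α → fail to reject H₀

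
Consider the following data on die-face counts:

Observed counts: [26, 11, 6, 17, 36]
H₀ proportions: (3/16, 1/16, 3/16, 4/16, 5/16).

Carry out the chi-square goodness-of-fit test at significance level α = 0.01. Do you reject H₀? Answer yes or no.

n = 96; E_i = n·p_i = [18.00, 6.00, 18.00, 24.00, 30.00]
χ² = (26−18.00)²/18.00 + (11−6.00)²/6.00 + (6−18.00)²/18.00 + (17−24.00)²/24.00 + (36−30.00)²/30.00 = 18.9639
df = 4
p-value (upper-tail) = 0.00080
At α=0.01: p < α → reject H₀

reject H₀: yes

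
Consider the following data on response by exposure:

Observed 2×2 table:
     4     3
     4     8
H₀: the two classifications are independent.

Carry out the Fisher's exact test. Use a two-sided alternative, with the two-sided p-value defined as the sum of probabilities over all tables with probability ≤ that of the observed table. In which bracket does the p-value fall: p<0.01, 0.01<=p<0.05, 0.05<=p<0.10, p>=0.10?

p-value bracket: p>=0.10

Margins: r₁=7, r₂=12, c₁=8, c₂=11, n=19
p_obs = C(7,4)·C(12,4)/C(19,8); sum pmf over tables with pmf ≤ p_obs
p-value (two-sided) = 0.37652
→ bracket: p>=0.10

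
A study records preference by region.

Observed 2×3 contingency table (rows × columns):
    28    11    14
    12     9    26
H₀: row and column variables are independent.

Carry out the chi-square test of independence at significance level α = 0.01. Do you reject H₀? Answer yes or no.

reject H₀: yes

Row totals [53, 47], col totals [40, 20, 40], n=100
χ² = (28−21.20)²/21.20 + (11−10.60)²/10.60 + (14−21.20)²/21.20 + (12−18.80)²/18.80 + (9−9.40)²/9.40 + (26−18.80)²/18.80 = 9.8756
df = 2
p-value (upper-tail) = 0.00717
At α=0.01: p < α → reject H₀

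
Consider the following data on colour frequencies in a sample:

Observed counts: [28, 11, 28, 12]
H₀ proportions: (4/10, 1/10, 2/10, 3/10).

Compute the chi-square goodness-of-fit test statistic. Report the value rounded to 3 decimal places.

n = 79; E_i = n·p_i = [31.60, 7.90, 15.80, 23.70]
χ² = (28−31.60)²/31.60 + (11−7.90)²/7.90 + (28−15.80)²/15.80 + (12−23.70)²/23.70 = 16.8228
df = 3

test statistic = 16.823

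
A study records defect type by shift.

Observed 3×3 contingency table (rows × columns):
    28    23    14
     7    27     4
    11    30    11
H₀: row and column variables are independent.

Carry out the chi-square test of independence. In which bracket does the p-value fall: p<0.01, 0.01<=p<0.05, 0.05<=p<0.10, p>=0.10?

Row totals [65, 38, 52], col totals [46, 80, 29], n=155
χ² = (28−19.29)²/19.29 + (23−33.55)²/33.55 + (14−12.16)²/12.16 + (7−11.28)²/11.28 + (27−19.61)²/19.61 + (4−7.11)²/7.11 + (11−15.43)²/15.43 + (30−26.84)²/26.84 + (11−9.73)²/9.73 = 15.1033
df = 4
p-value (upper-tail) = 0.00449
→ bracket: p<0.01

p-value bracket: p<0.01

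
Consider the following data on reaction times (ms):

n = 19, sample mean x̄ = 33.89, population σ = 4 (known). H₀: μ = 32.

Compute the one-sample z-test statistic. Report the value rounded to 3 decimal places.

test statistic = 2.060

SE = σ/√n = 4/√19 = 0.9177
z = (x̄−μ₀)/SE = (33.89−32)/0.9177 = 2.0596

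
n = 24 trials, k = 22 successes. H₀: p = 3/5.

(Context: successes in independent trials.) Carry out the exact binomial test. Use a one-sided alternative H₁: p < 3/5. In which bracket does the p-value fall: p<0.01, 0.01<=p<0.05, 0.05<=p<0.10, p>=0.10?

Exact binomial: n=24, k=22, p₀=3/5=0.6000
P(X≤22) from Σ C(n,i)·p₀^i·(1−p₀)^(n−i)
p-value (one-sided, H₁ less) = 0.99992
→ bracket: p>=0.10

p-value bracket: p>=0.10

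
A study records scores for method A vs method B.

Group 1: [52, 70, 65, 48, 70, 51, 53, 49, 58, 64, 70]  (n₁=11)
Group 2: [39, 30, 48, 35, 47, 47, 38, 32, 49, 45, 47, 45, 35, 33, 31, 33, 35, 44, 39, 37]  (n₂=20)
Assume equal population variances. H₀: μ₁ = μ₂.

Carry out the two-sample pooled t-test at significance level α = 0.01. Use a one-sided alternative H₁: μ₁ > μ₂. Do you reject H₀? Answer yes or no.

reject H₀: yes

x̄₁=59.091, s₁=8.916, n₁=11
x̄₂=39.450, s₂=6.428, n₂=20
s_p² = [10·8.916² + 19·6.428²]/29 = 54.4779
SE = √(s_p²·(1/11+1/20)) = 2.7706
t = (59.091−39.450)/2.7706 = 7.0889
df = 29
p-value (one-sided, H₁ greater) = 0.00000
At α=0.01: p < α → reject H₀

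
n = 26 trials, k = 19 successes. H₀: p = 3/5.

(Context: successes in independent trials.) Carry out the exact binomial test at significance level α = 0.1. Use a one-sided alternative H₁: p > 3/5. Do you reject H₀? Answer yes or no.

Exact binomial: n=26, k=19, p₀=3/5=0.6000
P(X≥19) from Σ C(n,i)·p₀^i·(1−p₀)^(n−i)
p-value (one-sided, H₁ greater) = 0.12156
At α=0.1: p ≥ α → fail to reject H₀

reject H₀: no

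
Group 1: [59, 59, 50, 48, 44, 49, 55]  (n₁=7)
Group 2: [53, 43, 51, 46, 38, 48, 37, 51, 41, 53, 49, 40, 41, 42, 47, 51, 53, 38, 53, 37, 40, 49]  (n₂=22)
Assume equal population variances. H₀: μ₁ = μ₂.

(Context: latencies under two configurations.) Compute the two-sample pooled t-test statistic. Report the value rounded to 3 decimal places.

x̄₁=52.000, s₁=5.774, n₁=7
x̄₂=45.500, s₂=5.878, n₂=22
s_p² = [6·5.774² + 21·5.878²]/27 = 34.2778
SE = √(s_p²·(1/7+1/22)) = 2.5407
t = (52.000−45.500)/2.5407 = 2.5584
df = 27

test statistic = 2.558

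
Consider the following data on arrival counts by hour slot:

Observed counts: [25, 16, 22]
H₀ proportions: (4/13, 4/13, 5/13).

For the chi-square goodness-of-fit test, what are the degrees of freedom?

degrees of freedom = 2

df = k − 1 = 3 − 1 = 2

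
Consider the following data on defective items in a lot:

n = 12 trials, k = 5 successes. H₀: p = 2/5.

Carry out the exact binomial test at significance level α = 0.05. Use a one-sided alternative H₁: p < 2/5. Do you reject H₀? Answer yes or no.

Exact binomial: n=12, k=5, p₀=2/5=0.4000
P(X≤5) from Σ C(n,i)·p₀^i·(1−p₀)^(n−i)
p-value (one-sided, H₁ less) = 0.66521
At α=0.05: p ≥ α → fail to reject H₀

reject H₀: no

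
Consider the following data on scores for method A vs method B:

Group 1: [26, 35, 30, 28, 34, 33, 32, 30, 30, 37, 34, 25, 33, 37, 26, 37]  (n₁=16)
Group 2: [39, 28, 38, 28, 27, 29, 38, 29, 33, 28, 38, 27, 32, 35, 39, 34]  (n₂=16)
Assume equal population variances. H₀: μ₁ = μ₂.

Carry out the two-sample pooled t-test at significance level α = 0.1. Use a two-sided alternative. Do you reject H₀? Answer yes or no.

reject H₀: no

x̄₁=31.688, s₁=4.012, n₁=16
x̄₂=32.625, s₂=4.689, n₂=16
s_p² = [15·4.012² + 15·4.689²]/30 = 19.0396
SE = √(s_p²·(1/16+1/16)) = 1.5427
t = (31.688−32.625)/1.5427 = -0.6077
df = 30
p-value (two-sided) = 0.54796
At α=0.1: p ≥ α → fail to reject H₀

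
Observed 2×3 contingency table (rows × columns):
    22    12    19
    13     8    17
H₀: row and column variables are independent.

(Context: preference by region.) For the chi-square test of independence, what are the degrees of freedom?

df = (r−1)(c−1) = (2−1)·(3−1) = 2

degrees of freedom = 2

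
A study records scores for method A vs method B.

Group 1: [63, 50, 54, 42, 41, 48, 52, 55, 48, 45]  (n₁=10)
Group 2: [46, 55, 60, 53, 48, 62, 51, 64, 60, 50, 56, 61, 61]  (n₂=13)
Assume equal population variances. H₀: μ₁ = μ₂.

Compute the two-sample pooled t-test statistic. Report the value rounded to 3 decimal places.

x̄₁=49.800, s₁=6.596, n₁=10
x̄₂=55.923, s₂=5.894, n₂=13
s_p² = [9·6.596² + 12·5.894²]/21 = 38.5011
SE = √(s_p²·(1/10+1/13)) = 2.6099
t = (49.800−55.923)/2.6099 = -2.3461
df = 21

test statistic = -2.346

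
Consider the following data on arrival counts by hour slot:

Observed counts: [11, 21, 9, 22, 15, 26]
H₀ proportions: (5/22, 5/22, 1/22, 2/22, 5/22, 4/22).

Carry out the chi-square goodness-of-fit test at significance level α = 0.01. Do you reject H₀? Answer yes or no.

n = 104; E_i = n·p_i = [23.64, 23.64, 4.73, 9.45, 23.64, 18.91]
χ² = (11−23.64)²/23.64 + (21−23.64)²/23.64 + (9−4.73)²/4.73 + (22−9.45)²/9.45 + (15−23.64)²/23.64 + (26−18.91)²/18.91 = 33.3731
df = 5
p-value (upper-tail) = 0.00000
At α=0.01: p < α → reject H₀

reject H₀: yes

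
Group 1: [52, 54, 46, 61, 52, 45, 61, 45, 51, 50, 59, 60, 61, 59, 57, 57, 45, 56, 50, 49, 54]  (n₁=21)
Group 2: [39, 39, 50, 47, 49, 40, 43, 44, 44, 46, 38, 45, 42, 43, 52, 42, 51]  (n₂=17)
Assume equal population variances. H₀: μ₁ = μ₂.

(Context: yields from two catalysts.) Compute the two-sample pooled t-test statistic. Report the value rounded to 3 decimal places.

test statistic = 5.533

x̄₁=53.524, s₁=5.618, n₁=21
x̄₂=44.353, s₂=4.315, n₂=17
s_p² = [20·5.618² + 16·4.315²]/36 = 25.8089
SE = √(s_p²·(1/21+1/17)) = 1.6575
t = (53.524−44.353)/1.6575 = 5.5331
df = 36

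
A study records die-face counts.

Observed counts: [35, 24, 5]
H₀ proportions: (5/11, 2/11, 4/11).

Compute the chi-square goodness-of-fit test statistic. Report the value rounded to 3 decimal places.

n = 64; E_i = n·p_i = [29.09, 11.64, 23.27]
χ² = (35−29.09)²/29.09 + (24−11.64)²/11.64 + (5−23.27)²/23.27 = 28.6836
df = 2

test statistic = 28.684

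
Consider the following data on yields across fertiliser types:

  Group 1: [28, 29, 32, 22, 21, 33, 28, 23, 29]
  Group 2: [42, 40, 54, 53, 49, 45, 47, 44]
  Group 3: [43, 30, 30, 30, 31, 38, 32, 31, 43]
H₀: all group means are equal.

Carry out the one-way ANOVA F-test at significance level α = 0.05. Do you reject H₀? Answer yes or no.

Group means [27.22, 46.75, 34.22], grand mean 35.654
SSB = Σnᵢ(x̄ᵢ−x̄)² = 1643.274; SSW = ΣΣ(x−x̄ᵢ)² = 570.611
MSB = 1643.274/2 = 821.6368; MSW = 570.611/23 = 24.8092
F = MSB/MSW = 33.1183
df = (2, 23)
p-value (upper-tail) = 0.00000
At α=0.05: p < α → reject H₀

reject H₀: yes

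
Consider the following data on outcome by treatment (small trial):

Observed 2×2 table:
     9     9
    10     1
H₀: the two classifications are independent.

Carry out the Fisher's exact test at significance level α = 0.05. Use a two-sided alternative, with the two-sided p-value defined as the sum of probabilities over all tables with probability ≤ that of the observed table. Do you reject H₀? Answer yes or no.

Margins: r₁=18, r₂=11, c₁=19, c₂=10, n=29
p_obs = C(18,9)·C(11,10)/C(29,19); sum pmf over tables with pmf ≤ p_obs
p-value (two-sided) = 0.04364
At α=0.05: p < α → reject H₀

reject H₀: yes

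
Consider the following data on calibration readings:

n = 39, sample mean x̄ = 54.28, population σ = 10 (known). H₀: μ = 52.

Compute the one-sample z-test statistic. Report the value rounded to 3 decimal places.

SE = σ/√n = 10/√39 = 1.6013
z = (x̄−μ₀)/SE = (54.28−52)/1.6013 = 1.4239

test statistic = 1.424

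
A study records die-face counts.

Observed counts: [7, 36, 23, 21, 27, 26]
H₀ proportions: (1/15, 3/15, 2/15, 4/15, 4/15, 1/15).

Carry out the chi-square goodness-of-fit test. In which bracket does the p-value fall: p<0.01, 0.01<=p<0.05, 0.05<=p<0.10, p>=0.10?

p-value bracket: p<0.01

n = 140; E_i = n·p_i = [9.33, 28.00, 18.67, 37.33, 37.33, 9.33]
χ² = (7−9.33)²/9.33 + (36−28.00)²/28.00 + (23−18.67)²/18.67 + (21−37.33)²/37.33 + (27−37.33)²/37.33 + (26−9.33)²/9.33 = 43.6429
df = 5
p-value (upper-tail) = 0.00000
→ bracket: p<0.01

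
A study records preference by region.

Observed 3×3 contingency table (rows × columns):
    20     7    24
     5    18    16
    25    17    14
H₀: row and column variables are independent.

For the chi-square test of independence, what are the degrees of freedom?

degrees of freedom = 4

df = (r−1)(c−1) = (3−1)·(3−1) = 4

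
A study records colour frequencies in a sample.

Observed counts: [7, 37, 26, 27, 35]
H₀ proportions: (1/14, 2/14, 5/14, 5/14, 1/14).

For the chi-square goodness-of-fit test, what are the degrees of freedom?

degrees of freedom = 4

df = k − 1 = 5 − 1 = 4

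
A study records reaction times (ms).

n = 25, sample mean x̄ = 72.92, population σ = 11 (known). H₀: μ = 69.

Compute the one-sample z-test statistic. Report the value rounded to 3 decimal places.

test statistic = 1.782

SE = σ/√n = 11/√25 = 2.2000
z = (x̄−μ₀)/SE = (72.92−69)/2.2000 = 1.7818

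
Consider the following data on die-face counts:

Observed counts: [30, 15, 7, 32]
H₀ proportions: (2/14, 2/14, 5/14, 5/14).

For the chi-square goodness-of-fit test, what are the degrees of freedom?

degrees of freedom = 3

df = k − 1 = 4 − 1 = 3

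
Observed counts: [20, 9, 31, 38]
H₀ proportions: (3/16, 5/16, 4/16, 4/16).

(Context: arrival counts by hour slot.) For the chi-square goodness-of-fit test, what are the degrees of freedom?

df = k − 1 = 4 − 1 = 3

degrees of freedom = 3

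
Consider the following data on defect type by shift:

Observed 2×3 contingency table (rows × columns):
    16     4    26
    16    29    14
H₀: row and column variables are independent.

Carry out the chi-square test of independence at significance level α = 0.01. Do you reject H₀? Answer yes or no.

Row totals [46, 59], col totals [32, 33, 40], n=105
χ² = (16−14.02)²/14.02 + (4−14.46)²/14.46 + (26−17.52)²/17.52 + (16−17.98)²/17.98 + (29−18.54)²/18.54 + (14−22.48)²/22.48 = 21.2557
df = 2
p-value (upper-tail) = 0.00002
At α=0.01: p < α → reject H₀

reject H₀: yes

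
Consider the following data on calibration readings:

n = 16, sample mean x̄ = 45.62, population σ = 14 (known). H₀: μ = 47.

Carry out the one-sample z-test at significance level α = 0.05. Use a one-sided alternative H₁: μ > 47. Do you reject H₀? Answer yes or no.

SE = σ/√n = 14/√16 = 3.5000
z = (x̄−μ₀)/SE = (45.62−47)/3.5000 = -0.3943
p-value (one-sided, H₁ greater) = 0.65331
At α=0.05: p ≥ α → fail to reject H₀

reject H₀: no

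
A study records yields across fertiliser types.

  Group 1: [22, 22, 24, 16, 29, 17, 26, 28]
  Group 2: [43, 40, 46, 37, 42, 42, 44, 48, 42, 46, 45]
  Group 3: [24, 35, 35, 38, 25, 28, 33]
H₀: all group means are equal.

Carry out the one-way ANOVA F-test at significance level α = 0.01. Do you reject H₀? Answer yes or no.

reject H₀: yes

Group means [23.00, 43.18, 31.14], grand mean 33.731
SSB = Σnᵢ(x̄ᵢ−x̄)² = 1950.622; SSW = ΣΣ(x−x̄ᵢ)² = 432.494
MSB = 1950.622/2 = 975.3109; MSW = 432.494/23 = 18.8041
F = MSB/MSW = 51.8670
df = (2, 23)
p-value (upper-tail) = 0.00000
At α=0.01: p < α → reject H₀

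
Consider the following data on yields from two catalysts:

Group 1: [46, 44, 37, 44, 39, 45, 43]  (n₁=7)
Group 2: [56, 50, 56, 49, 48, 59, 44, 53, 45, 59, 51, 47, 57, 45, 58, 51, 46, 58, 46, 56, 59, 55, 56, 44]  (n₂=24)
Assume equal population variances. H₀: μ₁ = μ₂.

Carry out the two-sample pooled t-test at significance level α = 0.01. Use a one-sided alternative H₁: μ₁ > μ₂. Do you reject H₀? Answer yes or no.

x̄₁=42.571, s₁=3.309, n₁=7
x̄₂=52.000, s₂=5.405, n₂=24
s_p² = [6·3.309² + 23·5.405²]/29 = 25.4384
SE = √(s_p²·(1/7+1/24)) = 2.1666
t = (42.571−52.000)/2.1666 = -4.3519
df = 29
p-value (one-sided, H₁ greater) = 0.99992
At α=0.01: p ≥ α → fail to reject H₀

reject H₀: no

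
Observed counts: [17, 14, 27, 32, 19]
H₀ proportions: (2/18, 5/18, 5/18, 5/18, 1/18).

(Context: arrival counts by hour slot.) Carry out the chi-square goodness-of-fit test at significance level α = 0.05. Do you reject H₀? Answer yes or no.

reject H₀: yes

n = 109; E_i = n·p_i = [12.11, 30.28, 30.28, 30.28, 6.06]
χ² = (17−12.11)²/12.11 + (14−30.28)²/30.28 + (27−30.28)²/30.28 + (32−30.28)²/30.28 + (19−6.06)²/6.06 = 38.8477
df = 4
p-value (upper-tail) = 0.00000
At α=0.05: p < α → reject H₀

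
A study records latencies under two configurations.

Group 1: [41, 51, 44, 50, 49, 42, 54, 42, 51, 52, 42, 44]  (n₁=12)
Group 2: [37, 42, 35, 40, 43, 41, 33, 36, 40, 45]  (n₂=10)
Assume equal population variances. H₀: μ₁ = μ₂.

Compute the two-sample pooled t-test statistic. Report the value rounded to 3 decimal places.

test statistic = 4.094

x̄₁=46.833, s₁=4.745, n₁=12
x̄₂=39.200, s₂=3.824, n₂=10
s_p² = [11·4.745² + 9·3.824²]/20 = 18.9633
SE = √(s_p²·(1/12+1/10)) = 1.8646
t = (46.833−39.200)/1.8646 = 4.0939
df = 20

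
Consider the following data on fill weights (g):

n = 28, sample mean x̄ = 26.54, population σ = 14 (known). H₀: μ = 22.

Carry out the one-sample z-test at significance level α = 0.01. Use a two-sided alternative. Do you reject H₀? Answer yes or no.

SE = σ/√n = 14/√28 = 2.6458
z = (x̄−μ₀)/SE = (26.54−22)/2.6458 = 1.7160
p-value (two-sided) = 0.08617
At α=0.01: p ≥ α → fail to reject H₀

reject H₀: no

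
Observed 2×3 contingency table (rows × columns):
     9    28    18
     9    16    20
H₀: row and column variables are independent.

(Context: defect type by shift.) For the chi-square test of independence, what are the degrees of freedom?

degrees of freedom = 2

df = (r−1)(c−1) = (2−1)·(3−1) = 2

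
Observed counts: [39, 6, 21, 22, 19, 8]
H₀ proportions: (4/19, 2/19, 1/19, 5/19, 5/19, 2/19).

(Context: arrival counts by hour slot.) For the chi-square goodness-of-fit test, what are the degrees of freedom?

degrees of freedom = 5

df = k − 1 = 6 − 1 = 5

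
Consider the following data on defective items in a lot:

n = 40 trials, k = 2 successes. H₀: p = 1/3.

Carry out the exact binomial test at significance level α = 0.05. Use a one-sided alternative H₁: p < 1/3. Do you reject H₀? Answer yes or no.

Exact binomial: n=40, k=2, p₀=1/3=0.3333
P(X≤2) from Σ C(n,i)·p₀^i·(1−p₀)^(n−i)
p-value (one-sided, H₁ less) = 0.00002
At α=0.05: p < α → reject H₀

reject H₀: yes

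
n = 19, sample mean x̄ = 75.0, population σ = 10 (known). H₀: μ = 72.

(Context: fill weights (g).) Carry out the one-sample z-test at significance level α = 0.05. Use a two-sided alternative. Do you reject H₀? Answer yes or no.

SE = σ/√n = 10/√19 = 2.2942
z = (x̄−μ₀)/SE = (75.0−72)/2.2942 = 1.3077
p-value (two-sided) = 0.19099
At α=0.05: p ≥ α → fail to reject H₀

reject H₀: no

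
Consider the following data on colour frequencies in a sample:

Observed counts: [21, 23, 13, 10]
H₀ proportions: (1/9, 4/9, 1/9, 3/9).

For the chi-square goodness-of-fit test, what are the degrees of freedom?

df = k − 1 = 4 − 1 = 3

degrees of freedom = 3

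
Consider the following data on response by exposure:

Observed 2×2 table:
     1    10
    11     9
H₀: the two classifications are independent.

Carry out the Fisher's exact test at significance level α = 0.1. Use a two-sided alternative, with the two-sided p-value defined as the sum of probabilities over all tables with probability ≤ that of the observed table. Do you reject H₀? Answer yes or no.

reject H₀: yes

Margins: r₁=11, r₂=20, c₁=12, c₂=19, n=31
p_obs = C(11,1)·C(20,11)/C(31,12); sum pmf over tables with pmf ≤ p_obs
p-value (two-sided) = 0.02011
At α=0.1: p < α → reject H₀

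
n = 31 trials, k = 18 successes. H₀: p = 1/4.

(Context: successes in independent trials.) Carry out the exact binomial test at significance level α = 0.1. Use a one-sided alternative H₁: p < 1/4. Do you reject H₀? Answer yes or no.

reject H₀: no

Exact binomial: n=31, k=18, p₀=1/4=0.2500
P(X≤18) from Σ C(n,i)·p₀^i·(1−p₀)^(n−i)
p-value (one-sided, H₁ less) = 0.99998
At α=0.1: p ≥ α → fail to reject H₀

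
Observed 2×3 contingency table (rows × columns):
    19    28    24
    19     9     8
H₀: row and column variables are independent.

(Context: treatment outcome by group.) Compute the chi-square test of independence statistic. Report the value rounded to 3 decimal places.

Row totals [71, 36], col totals [38, 37, 32], n=107
χ² = (19−25.21)²/25.21 + (28−24.55)²/24.55 + (24−21.23)²/21.23 + (19−12.79)²/12.79 + (9−12.45)²/12.45 + (8−10.77)²/10.77 = 7.0640
df = 2

test statistic = 7.064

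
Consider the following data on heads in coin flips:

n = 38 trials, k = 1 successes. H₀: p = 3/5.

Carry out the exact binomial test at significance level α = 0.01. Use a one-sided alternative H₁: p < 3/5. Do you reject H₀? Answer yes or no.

reject H₀: yes

Exact binomial: n=38, k=1, p₀=3/5=0.6000
P(X≤1) from Σ C(n,i)·p₀^i·(1−p₀)^(n−i)
p-value (one-sided, H₁ less) = 0.00000
At α=0.01: p < α → reject H₀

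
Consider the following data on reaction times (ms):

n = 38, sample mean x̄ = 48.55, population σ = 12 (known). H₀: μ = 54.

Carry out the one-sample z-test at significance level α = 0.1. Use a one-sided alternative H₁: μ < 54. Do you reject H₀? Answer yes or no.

SE = σ/√n = 12/√38 = 1.9467
z = (x̄−μ₀)/SE = (48.55−54)/1.9467 = -2.7997
p-value (one-sided, H₁ less) = 0.00256
At α=0.1: p < α → reject H₀

reject H₀: yes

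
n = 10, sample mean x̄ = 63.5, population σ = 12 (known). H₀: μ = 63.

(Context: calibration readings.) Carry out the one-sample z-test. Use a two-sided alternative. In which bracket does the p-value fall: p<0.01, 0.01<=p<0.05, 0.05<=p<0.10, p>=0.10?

p-value bracket: p>=0.10

SE = σ/√n = 12/√10 = 3.7947
z = (x̄−μ₀)/SE = (63.5−63)/3.7947 = 0.1318
p-value (two-sided) = 0.89517
→ bracket: p>=0.10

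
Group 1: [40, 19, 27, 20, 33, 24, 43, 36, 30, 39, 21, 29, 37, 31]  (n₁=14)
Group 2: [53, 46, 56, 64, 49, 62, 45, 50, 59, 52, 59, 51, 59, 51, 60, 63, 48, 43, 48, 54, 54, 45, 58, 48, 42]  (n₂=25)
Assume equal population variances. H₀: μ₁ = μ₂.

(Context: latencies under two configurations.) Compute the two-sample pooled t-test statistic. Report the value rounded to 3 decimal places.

test statistic = -9.532

x̄₁=30.643, s₁=7.782, n₁=14
x̄₂=52.760, s₂=6.457, n₂=25
s_p² = [13·7.782² + 24·6.457²]/37 = 48.3182
SE = √(s_p²·(1/14+1/25)) = 2.3204
t = (30.643−52.760)/2.3204 = -9.5318
df = 37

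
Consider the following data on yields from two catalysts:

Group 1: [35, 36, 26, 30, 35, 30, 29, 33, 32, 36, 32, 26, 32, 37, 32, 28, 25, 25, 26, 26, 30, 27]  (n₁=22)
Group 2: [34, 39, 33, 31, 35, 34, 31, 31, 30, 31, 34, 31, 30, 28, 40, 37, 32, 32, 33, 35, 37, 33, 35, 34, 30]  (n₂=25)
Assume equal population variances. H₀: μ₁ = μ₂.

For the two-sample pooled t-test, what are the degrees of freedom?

df = n₁ + n₂ − 2 = 22 + 25 − 2 = 45

degrees of freedom = 45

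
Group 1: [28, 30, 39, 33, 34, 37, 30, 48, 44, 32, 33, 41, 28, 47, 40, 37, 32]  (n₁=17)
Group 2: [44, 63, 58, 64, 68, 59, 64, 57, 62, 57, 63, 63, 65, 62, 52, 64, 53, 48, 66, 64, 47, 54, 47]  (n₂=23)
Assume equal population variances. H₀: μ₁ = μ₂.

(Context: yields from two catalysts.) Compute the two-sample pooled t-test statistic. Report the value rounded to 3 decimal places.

x̄₁=36.059, s₁=6.300, n₁=17
x̄₂=58.435, s₂=6.999, n₂=23
s_p² = [16·6.300² + 22·6.999²]/38 = 45.0682
SE = √(s_p²·(1/17+1/23)) = 2.1472
t = (36.059−58.435)/2.1472 = -10.4209
df = 38

test statistic = -10.421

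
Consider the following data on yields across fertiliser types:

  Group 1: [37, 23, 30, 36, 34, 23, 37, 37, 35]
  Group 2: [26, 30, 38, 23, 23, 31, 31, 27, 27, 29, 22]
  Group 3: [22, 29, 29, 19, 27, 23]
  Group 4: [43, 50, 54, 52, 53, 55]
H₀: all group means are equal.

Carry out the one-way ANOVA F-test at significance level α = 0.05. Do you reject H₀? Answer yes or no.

reject H₀: yes

Group means [32.44, 27.91, 24.83, 51.17], grand mean 32.969
SSB = Σnᵢ(x̄ᵢ−x̄)² = 2668.171; SSW = ΣΣ(x−x̄ᵢ)² = 662.798
MSB = 2668.171/3 = 889.3903; MSW = 662.798/28 = 23.6714
F = MSB/MSW = 37.5724
df = (3, 28)
p-value (upper-tail) = 0.00000
At α=0.05: p < α → reject H₀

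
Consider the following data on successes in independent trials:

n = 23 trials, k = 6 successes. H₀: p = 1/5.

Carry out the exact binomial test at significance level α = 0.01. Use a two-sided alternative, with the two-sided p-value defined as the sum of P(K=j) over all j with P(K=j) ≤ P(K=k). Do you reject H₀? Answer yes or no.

Exact binomial: n=23, k=6, p₀=1/5=0.2000
P(X=j) = C(n,j)·p₀^j·(1−p₀)^(n−j); p = Σ P(X=j) over j with P(X=j) ≤ P(X=6)
p-value (two-sided) = 0.43850
At α=0.01: p ≥ α → fail to reject H₀

reject H₀: no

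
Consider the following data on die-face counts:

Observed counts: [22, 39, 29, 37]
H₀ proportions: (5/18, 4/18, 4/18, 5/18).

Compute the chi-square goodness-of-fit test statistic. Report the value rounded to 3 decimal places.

n = 127; E_i = n·p_i = [35.28, 28.22, 28.22, 35.28]
χ² = (22−35.28)²/35.28 + (39−28.22)²/28.22 + (29−28.22)²/28.22 + (37−35.28)²/35.28 = 9.2189
df = 3

test statistic = 9.219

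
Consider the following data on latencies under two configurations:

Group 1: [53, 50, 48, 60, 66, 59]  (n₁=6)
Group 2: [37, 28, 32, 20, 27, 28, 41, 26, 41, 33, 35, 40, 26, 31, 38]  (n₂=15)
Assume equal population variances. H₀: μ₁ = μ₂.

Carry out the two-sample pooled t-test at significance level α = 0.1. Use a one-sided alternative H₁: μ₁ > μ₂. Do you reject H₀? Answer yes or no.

reject H₀: yes

x̄₁=56.000, s₁=6.841, n₁=6
x̄₂=32.200, s₂=6.383, n₂=15
s_p² = [5·6.841² + 14·6.383²]/19 = 42.3368
SE = √(s_p²·(1/6+1/15)) = 3.1430
t = (56.000−32.200)/3.1430 = 7.5723
df = 19
p-value (one-sided, H₁ greater) = 0.00000
At α=0.1: p < α → reject H₀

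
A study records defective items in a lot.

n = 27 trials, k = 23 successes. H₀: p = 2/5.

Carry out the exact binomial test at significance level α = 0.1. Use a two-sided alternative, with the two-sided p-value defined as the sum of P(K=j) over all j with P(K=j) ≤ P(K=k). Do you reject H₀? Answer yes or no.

Exact binomial: n=27, k=23, p₀=2/5=0.4000
P(X=j) = C(n,j)·p₀^j·(1−p₀)^(n−j); p = Σ P(X=j) over j with P(X=j) ≤ P(X=23)
p-value (two-sided) = 0.00000
At α=0.1: p < α → reject H₀

reject H₀: yes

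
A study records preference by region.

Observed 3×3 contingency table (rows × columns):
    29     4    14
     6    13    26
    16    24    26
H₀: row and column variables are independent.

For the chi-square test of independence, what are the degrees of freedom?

df = (r−1)(c−1) = (3−1)·(3−1) = 4

degrees of freedom = 4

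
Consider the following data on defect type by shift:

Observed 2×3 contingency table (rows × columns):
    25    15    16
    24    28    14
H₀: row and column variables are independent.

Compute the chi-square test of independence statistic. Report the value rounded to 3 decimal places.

test statistic = 3.286

Row totals [56, 66], col totals [49, 43, 30], n=122
χ² = (25−22.49)²/22.49 + (15−19.74)²/19.74 + (16−13.77)²/13.77 + (24−26.51)²/26.51 + (28−23.26)²/23.26 + (14−16.23)²/16.23 = 3.2864
df = 2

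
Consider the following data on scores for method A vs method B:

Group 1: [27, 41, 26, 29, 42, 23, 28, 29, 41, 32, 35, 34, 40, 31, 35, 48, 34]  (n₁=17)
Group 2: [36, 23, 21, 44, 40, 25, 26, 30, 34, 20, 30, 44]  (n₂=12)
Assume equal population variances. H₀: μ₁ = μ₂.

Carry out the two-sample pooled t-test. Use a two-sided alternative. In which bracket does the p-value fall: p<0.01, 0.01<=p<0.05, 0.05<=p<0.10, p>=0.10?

x̄₁=33.824, s₁=6.748, n₁=17
x̄₂=31.083, s₂=8.533, n₂=12
s_p² = [16·6.748² + 11·8.533²]/27 = 56.6440
SE = √(s_p²·(1/17+1/12)) = 2.8377
t = (33.824−31.083)/2.8377 = 0.9657
df = 27
p-value (two-sided) = 0.34279
→ bracket: p>=0.10

p-value bracket: p>=0.10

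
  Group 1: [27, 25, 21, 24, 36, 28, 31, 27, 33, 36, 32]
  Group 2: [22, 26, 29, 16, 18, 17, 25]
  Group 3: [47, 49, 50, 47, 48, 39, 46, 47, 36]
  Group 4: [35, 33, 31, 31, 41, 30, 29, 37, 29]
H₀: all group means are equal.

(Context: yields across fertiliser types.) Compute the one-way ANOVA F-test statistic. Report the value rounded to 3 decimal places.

test statistic = 36.852

Group means [29.09, 21.86, 45.44, 32.89], grand mean 32.722
SSB = Σnᵢ(x̄ᵢ−x̄)² = 2428.345; SSW = ΣΣ(x−x̄ᵢ)² = 702.877
MSB = 2428.345/3 = 809.4483; MSW = 702.877/32 = 21.9649
F = MSB/MSW = 36.8519
df = (3, 32)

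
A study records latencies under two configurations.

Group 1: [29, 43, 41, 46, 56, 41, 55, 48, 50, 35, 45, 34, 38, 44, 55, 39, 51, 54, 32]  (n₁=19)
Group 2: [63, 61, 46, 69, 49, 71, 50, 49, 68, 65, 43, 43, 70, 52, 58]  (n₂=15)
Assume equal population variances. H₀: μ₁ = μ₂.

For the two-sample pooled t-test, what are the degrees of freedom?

degrees of freedom = 32

df = n₁ + n₂ − 2 = 19 + 15 − 2 = 32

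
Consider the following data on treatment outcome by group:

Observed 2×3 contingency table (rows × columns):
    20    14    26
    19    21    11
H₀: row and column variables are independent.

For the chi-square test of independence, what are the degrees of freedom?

df = (r−1)(c−1) = (2−1)·(3−1) = 2

degrees of freedom = 2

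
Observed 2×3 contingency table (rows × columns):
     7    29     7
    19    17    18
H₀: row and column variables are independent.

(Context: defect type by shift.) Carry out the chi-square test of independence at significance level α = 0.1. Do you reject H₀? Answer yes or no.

reject H₀: yes

Row totals [43, 54], col totals [26, 46, 25], n=97
χ² = (7−11.53)²/11.53 + (29−20.39)²/20.39 + (7−11.08)²/11.08 + (19−14.47)²/14.47 + (17−25.61)²/25.61 + (18−13.92)²/13.92 = 12.4212
df = 2
p-value (upper-tail) = 0.00201
At α=0.1: p < α → reject H₀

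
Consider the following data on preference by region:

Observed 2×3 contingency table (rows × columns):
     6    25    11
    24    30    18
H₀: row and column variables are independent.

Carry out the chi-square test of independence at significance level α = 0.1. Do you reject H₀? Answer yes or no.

reject H₀: yes

Row totals [42, 72], col totals [30, 55, 29], n=114
χ² = (6−11.05)²/11.05 + (25−20.26)²/20.26 + (11−10.68)²/10.68 + (24−18.95)²/18.95 + (30−34.74)²/34.74 + (18−18.32)²/18.32 = 5.4252
df = 2
p-value (upper-tail) = 0.06637
At α=0.1: p < α → reject H₀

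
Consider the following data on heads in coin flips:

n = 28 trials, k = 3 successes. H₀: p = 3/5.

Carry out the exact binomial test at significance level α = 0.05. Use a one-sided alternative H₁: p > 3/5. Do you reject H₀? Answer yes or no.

Exact binomial: n=28, k=3, p₀=3/5=0.6000
P(X≥3) from Σ C(n,i)·p₀^i·(1−p₀)^(n−i)
p-value (one-sided, H₁ greater) = 1.00000
At α=0.05: p ≥ α → fail to reject H₀

reject H₀: no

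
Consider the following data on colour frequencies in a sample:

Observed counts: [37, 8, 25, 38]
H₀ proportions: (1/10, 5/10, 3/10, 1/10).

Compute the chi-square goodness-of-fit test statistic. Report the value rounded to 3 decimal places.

test statistic = 172.938

n = 108; E_i = n·p_i = [10.80, 54.00, 32.40, 10.80]
χ² = (37−10.80)²/10.80 + (8−54.00)²/54.00 + (25−32.40)²/32.40 + (38−10.80)²/10.80 = 172.9383
df = 3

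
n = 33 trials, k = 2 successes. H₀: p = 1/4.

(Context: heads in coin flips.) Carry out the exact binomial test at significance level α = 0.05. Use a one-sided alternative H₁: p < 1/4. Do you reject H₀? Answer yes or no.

reject H₀: yes

Exact binomial: n=33, k=2, p₀=1/4=0.2500
P(X≤2) from Σ C(n,i)·p₀^i·(1−p₀)^(n−i)
p-value (one-sided, H₁ less) = 0.00532
At α=0.05: p < α → reject H₀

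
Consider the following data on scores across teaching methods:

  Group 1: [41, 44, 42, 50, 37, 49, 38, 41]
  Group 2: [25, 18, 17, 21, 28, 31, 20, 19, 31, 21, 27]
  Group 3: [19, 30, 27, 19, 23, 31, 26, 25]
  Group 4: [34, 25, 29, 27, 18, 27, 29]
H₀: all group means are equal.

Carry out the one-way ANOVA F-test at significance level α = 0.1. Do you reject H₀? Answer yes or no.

Group means [42.75, 23.45, 25.00, 27.00], grand mean 29.088
SSB = Σnᵢ(x̄ᵢ−x̄)² = 2006.508; SSW = ΣΣ(x−x̄ᵢ)² = 704.227
MSB = 2006.508/3 = 668.8360; MSW = 704.227/30 = 23.4742
F = MSB/MSW = 28.4923
df = (3, 30)
p-value (upper-tail) = 0.00000
At α=0.1: p < α → reject H₀

reject H₀: yes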